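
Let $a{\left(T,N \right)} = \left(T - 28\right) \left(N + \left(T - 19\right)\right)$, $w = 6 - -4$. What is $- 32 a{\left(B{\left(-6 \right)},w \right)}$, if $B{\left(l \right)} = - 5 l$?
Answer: $-1344$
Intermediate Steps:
$w = 10$ ($w = 6 + 4 = 10$)
$a{\left(T,N \right)} = \left(-28 + T\right) \left(-19 + N + T\right)$ ($a{\left(T,N \right)} = \left(-28 + T\right) \left(N + \left(-19 + T\right)\right) = \left(-28 + T\right) \left(-19 + N + T\right)$)
$- 32 a{\left(B{\left(-6 \right)},w \right)} = - 32 \left(532 + \left(\left(-5\right) \left(-6\right)\right)^{2} - 47 \left(\left(-5\right) \left(-6\right)\right) - 280 + 10 \left(\left(-5\right) \left(-6\right)\right)\right) = - 32 \left(532 + 30^{2} - 1410 - 280 + 10 \cdot 30\right) = - 32 \left(532 + 900 - 1410 - 280 + 300\right) = \left(-32\right) 42 = -1344$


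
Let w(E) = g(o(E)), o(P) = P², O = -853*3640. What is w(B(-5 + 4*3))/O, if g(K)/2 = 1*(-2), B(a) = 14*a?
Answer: 1/776230 ≈ 1.2883e-6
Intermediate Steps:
O = -3104920
g(K) = -4 (g(K) = 2*(1*(-2)) = 2*(-2) = -4)
w(E) = -4
w(B(-5 + 4*3))/O = -4/(-3104920) = -4*(-1/3104920) = 1/776230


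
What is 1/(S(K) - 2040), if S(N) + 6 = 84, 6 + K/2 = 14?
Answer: -1/1962 ≈ -0.00050968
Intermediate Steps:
K = 16 (K = -12 + 2*14 = -12 + 28 = 16)
S(N) = 78 (S(N) = -6 + 84 = 78)
1/(S(K) - 2040) = 1/(78 - 2040) = 1/(-1962) = -1/1962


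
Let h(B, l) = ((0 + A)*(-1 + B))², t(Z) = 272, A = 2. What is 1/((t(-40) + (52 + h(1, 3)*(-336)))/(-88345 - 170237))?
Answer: -43097/54 ≈ -798.09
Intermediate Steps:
h(B, l) = (-2 + 2*B)² (h(B, l) = ((0 + 2)*(-1 + B))² = (2*(-1 + B))² = (-2 + 2*B)²)
1/((t(-40) + (52 + h(1, 3)*(-336)))/(-88345 - 170237)) = 1/((272 + (52 + (4*(-1 + 1)²)*(-336)))/(-88345 - 170237)) = 1/((272 + (52 + (4*0²)*(-336)))/(-258582)) = 1/((272 + (52 + (4*0)*(-336)))*(-1/258582)) = 1/((272 + (52 + 0*(-336)))*(-1/258582)) = 1/((272 + (52 + 0))*(-1/258582)) = 1/((272 + 52)*(-1/258582)) = 1/(324*(-1/258582)) = 1/(-54/43097) = -43097/54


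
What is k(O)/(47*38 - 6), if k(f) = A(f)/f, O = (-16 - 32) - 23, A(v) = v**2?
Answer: -71/1780 ≈ -0.039888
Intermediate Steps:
O = -71 (O = -48 - 23 = -71)
k(f) = f (k(f) = f**2/f = f)
k(O)/(47*38 - 6) = -71/(47*38 - 6) = -71/(1786 - 6) = -71/1780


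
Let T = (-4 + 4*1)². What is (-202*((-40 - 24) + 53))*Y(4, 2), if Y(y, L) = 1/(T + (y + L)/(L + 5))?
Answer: 7777/3 ≈ 2592.3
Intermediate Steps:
T = 0 (T = (-4 + 4)² = 0² = 0)
Y(y, L) = (5 + L)/(L + y) (Y(y, L) = 1/(0 + (y + L)/(L + 5)) = 1/(0 + (L + y)/(5 + L)) = 1/((L + y)/(5 + L)) = (5 + L)/(L + y))
(-202*((-40 - 24) + 53))*Y(4, 2) = (-202*((-40 - 24) + 53))*((5 + 2)/(2 + 4)) = (-202*(-64 + 53))*(7/6) = (-202*(-11))*((⅙)*7) = 2222*(7/6) = 7777/3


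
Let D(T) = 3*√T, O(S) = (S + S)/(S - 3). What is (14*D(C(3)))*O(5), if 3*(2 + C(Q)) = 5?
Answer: 70*I*√3 ≈ 121.24*I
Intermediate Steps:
C(Q) = -⅓ (C(Q) = -2 + (⅓)*5 = -2 + 5/3 = -⅓)
O(S) = 2*S/(-3 + S) (O(S) = (2*S)/(-3 + S) = 2*S/(-3 + S))
(14*D(C(3)))*O(5) = (14*(3*√(-⅓)))*(2*5/(-3 + 5)) = (14*(3*(I*√3/3)))*(2*5/2) = (14*(I*√3))*(2*5*(½)) = (14*I*√3)*5 = 70*I*√3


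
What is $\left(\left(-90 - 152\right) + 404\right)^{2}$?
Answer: $26244$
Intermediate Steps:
$\left(\left(-90 - 152\right) + 404\right)^{2} = \left(-242 + 404\right)^{2} = 162^{2} = 26244$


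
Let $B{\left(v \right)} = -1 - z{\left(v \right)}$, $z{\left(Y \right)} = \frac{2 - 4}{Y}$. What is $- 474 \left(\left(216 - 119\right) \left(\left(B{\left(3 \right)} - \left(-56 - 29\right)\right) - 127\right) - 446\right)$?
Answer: $2157806$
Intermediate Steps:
$z{\left(Y \right)} = - \frac{2}{Y}$ ($z{\left(Y \right)} = \frac{2 - 4}{Y} = - \frac{2}{Y}$)
$B{\left(v \right)} = -1 + \frac{2}{v}$ ($B{\left(v \right)} = -1 - - \frac{2}{v} = -1 + \frac{2}{v}$)
$- 474 \left(\left(216 - 119\right) \left(\left(B{\left(3 \right)} - \left(-56 - 29\right)\right) - 127\right) - 446\right) = - 474 \left(\left(216 - 119\right) \left(\left(\frac{2 - 3}{3} - \left(-56 - 29\right)\right) - 127\right) - 446\right) = - 474 \left(97 \left(\left(\frac{2 - 3}{3} - -85\right) - 127\right) - 446\right) = - 474 \left(97 \left(\left(\frac{1}{3} \left(-1\right) + 85\right) - 127\right) - 446\right) = - 474 \left(97 \left(\left(- \frac{1}{3} + 85\right) - 127\right) - 446\right) = - 474 \left(97 \left(\frac{254}{3} - 127\right) - 446\right) = - 474 \left(97 \left(- \frac{127}{3}\right) - 446\right) = - 474 \left(- \frac{12319}{3} - 446\right) = \left(-474\right) \left(- \frac{13657}{3}\right) = 2157806$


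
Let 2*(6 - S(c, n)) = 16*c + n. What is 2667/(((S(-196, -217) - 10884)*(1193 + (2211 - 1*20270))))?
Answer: 127/7390119 ≈ 1.7185e-5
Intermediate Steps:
S(c, n) = 6 - 8*c - n/2 (S(c, n) = 6 - (16*c + n)/2 = 6 - (n + 16*c)/2 = 6 + (-8*c - n/2) = 6 - 8*c - n/2)
2667/(((S(-196, -217) - 10884)*(1193 + (2211 - 1*20270)))) = 2667/((((6 - 8*(-196) - ½*(-217)) - 10884)*(1193 + (2211 - 1*20270)))) = 2667/((((6 + 1568 + 217/2) - 10884)*(1193 + (2211 - 20270)))) = 2667/(((3365/2 - 10884)*(1193 - 18059))) = 2667/((-18403/2*(-16866))) = 2667/155192499 = 2667*(1/155192499) = 127/7390119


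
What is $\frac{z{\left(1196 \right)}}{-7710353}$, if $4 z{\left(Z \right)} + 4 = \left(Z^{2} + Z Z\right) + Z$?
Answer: $- \frac{715506}{7710353} \approx -0.092798$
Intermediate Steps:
$z{\left(Z \right)} = -1 + \frac{Z^{2}}{2} + \frac{Z}{4}$ ($z{\left(Z \right)} = -1 + \frac{\left(Z^{2} + Z Z\right) + Z}{4} = -1 + \frac{\left(Z^{2} + Z^{2}\right) + Z}{4} = -1 + \frac{2 Z^{2} + Z}{4} = -1 + \frac{Z + 2 Z^{2}}{4} = -1 + \left(\frac{Z^{2}}{2} + \frac{Z}{4}\right) = -1 + \frac{Z^{2}}{2} + \frac{Z}{4}$)
$\frac{z{\left(1196 \right)}}{-7710353} = \frac{-1 + \frac{1196^{2}}{2} + \frac{1}{4} \cdot 1196}{-7710353} = \left(-1 + \frac{1}{2} \cdot 1430416 + 299\right) \left(- \frac{1}{7710353}\right) = \left(-1 + 715208 + 299\right) \left(- \frac{1}{7710353}\right) = 715506 \left(- \frac{1}{7710353}\right) = - \frac{715506}{7710353}$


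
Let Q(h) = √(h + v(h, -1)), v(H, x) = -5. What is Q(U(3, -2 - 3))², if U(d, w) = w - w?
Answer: -5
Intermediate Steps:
U(d, w) = 0
Q(h) = √(-5 + h) (Q(h) = √(h - 5) = √(-5 + h))
Q(U(3, -2 - 3))² = (√(-5 + 0))² = (√(-5))² = (I*√5)² = -5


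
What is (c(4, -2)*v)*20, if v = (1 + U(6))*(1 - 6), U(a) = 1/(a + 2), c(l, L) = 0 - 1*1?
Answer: 225/2 ≈ 112.50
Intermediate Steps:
c(l, L) = -1 (c(l, L) = 0 - 1 = -1)
U(a) = 1/(2 + a)
v = -45/8 (v = (1 + 1/(2 + 6))*(1 - 6) = (1 + 1/8)*(-5) = (1 + ⅛)*(-5) = (9/8)*(-5) = -45/8 ≈ -5.6250)
(c(4, -2)*v)*20 = -1*(-45/8)*20 = (45/8)*20 = 225/2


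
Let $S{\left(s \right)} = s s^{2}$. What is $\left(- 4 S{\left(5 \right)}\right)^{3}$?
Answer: $-125000000$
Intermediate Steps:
$S{\left(s \right)} = s^{3}$
$\left(- 4 S{\left(5 \right)}\right)^{3} = \left(- 4 \cdot 5^{3}\right)^{3} = \left(\left(-4\right) 125\right)^{3} = \left(-500\right)^{3} = -125000000$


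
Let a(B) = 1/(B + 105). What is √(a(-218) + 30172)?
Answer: √385266155/113 ≈ 173.70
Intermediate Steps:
a(B) = 1/(105 + B)
√(a(-218) + 30172) = √(1/(105 - 218) + 30172) = √(1/(-113) + 30172) = √(-1/113 + 30172) = √(3409435/113) = √385266155/113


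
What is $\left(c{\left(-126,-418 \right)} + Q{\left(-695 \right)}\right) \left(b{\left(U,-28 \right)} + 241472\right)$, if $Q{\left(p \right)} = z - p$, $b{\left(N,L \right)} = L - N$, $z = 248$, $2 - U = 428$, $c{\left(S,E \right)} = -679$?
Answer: $63853680$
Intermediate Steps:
$U = -426$ ($U = 2 - 428 = -426$)
$Q{\left(p \right)} = 248 - p$
$\left(c{\left(-126,-418 \right)} + Q{\left(-695 \right)}\right) \left(b{\left(U,-28 \right)} + 241472\right) = \left(-679 + \left(248 - -695\right)\right) \left(\left(-28 - -426\right) + 241472\right) = \left(-679 + \left(248 + 695\right)\right) \left(\left(-28 + 426\right) + 241472\right) = \left(-679 + 943\right) \left(398 + 241472\right) = 264 \cdot 241870 = 63853680$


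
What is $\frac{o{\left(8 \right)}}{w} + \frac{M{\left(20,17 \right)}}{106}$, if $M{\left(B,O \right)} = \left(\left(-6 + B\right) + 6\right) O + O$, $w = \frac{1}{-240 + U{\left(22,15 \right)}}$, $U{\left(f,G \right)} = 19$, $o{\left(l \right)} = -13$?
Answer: $\frac{304895}{106} \approx 2876.4$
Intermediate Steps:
$w = - \frac{1}{221}$ ($w = \frac{1}{-240 + 19} = \frac{1}{-221} = - \frac{1}{221} \approx -0.0045249$)
$M{\left(B,O \right)} = O + B O$ ($M{\left(B,O \right)} = B O + O = O + B O$)
$\frac{o{\left(8 \right)}}{w} + \frac{M{\left(20,17 \right)}}{106} = - \frac{13}{- \frac{1}{221}} + \frac{17 \left(1 + 20\right)}{106} = \left(-13\right) \left(-221\right) + 17 \cdot 21 \cdot \frac{1}{106} = 2873 + 357 \cdot \frac{1}{106} = 2873 + \frac{357}{106} = \frac{304895}{106}$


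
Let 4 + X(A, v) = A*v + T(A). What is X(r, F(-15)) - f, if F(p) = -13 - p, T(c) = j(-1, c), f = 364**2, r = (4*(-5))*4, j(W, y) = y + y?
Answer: -132820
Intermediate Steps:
j(W, y) = 2*y
r = -80 (r = -20*4 = -80)
f = 132496
T(c) = 2*c
X(A, v) = -4 + 2*A + A*v (X(A, v) = -4 + (A*v + 2*A) = -4 + (2*A + A*v) = -4 + 2*A + A*v)
X(r, F(-15)) - f = (-4 + 2*(-80) - 80*(-13 - 1*(-15))) - 1*132496 = (-4 - 160 - 80*(-13 + 15)) - 132496 = (-4 - 160 - 80*2) - 132496 = (-4 - 160 - 160) - 132496 = -324 - 132496 = -132820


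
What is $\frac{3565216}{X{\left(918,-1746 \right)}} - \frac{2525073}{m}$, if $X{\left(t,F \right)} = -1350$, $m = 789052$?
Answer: $- \frac{1408274831891}{532610100} \approx -2644.1$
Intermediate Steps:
$\frac{3565216}{X{\left(918,-1746 \right)}} - \frac{2525073}{m} = \frac{3565216}{-1350} - \frac{2525073}{789052} = 3565216 \left(- \frac{1}{1350}\right) - \frac{2525073}{789052} = - \frac{1782608}{675} - \frac{2525073}{789052} = - \frac{1408274831891}{532610100}$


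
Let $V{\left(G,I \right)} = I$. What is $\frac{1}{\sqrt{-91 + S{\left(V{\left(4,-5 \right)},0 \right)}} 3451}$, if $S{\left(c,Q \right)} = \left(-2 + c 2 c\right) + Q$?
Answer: $- \frac{i \sqrt{43}}{148393} \approx - 4.419 \cdot 10^{-5} i$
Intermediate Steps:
$S{\left(c,Q \right)} = -2 + Q + 2 c^{2}$ ($S{\left(c,Q \right)} = \left(-2 + 2 c c\right) + Q = \left(-2 + 2 c^{2}\right) + Q = -2 + Q + 2 c^{2}$)
$\frac{1}{\sqrt{-91 + S{\left(V{\left(4,-5 \right)},0 \right)}} 3451} = \frac{1}{\sqrt{-91 + \left(-2 + 0 + 2 \left(-5\right)^{2}\right)} 3451} = \frac{1}{\sqrt{-91 + \left(-2 + 0 + 2 \cdot 25\right)} 3451} = \frac{1}{\sqrt{-91 + \left(-2 + 0 + 50\right)} 3451} = \frac{1}{\sqrt{-91 + 48} \cdot 3451} = \frac{1}{\sqrt{-43} \cdot 3451} = \frac{1}{i \sqrt{43} \cdot 3451} = \frac{1}{3451 i \sqrt{43}} = - \frac{i \sqrt{43}}{148393}$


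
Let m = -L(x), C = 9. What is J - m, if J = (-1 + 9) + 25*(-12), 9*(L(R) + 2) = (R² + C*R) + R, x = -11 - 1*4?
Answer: -857/3 ≈ -285.67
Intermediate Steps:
x = -15 (x = -11 - 4 = -15)
L(R) = -2 + R²/9 + 10*R/9 (L(R) = -2 + ((R² + 9*R) + R)/9 = -2 + (R² + 10*R)/9 = -2 + (R²/9 + 10*R/9) = -2 + R²/9 + 10*R/9)
m = -19/3 (m = -(-2 + (⅑)*(-15)² + (10/9)*(-15)) = -(-2 + (⅑)*225 - 50/3) = -(-2 + 25 - 50/3) = -1*19/3 = -19/3 ≈ -6.3333)
J = -292 (J = 8 - 300 = -292)
J - m = -292 - 1*(-19/3) = -292 + 19/3 = -857/3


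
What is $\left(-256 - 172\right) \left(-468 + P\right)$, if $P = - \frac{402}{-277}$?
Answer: $\frac{55312152}{277} \approx 1.9968 \cdot 10^{5}$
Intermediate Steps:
$P = \frac{402}{277}$ ($P = \left(-402\right) \left(- \frac{1}{277}\right) = \frac{402}{277} \approx 1.4513$)
$\left(-256 - 172\right) \left(-468 + P\right) = \left(-256 - 172\right) \left(-468 + \frac{402}{277}\right) = \left(-428\right) \left(- \frac{129234}{277}\right) = \frac{55312152}{277}$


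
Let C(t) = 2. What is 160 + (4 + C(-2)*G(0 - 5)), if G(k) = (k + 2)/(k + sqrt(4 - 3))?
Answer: 331/2 ≈ 165.50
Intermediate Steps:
G(k) = (2 + k)/(1 + k) (G(k) = (2 + k)/(k + sqrt(1)) = (2 + k)/(k + 1) = (2 + k)/(1 + k))
160 + (4 + C(-2)*G(0 - 5)) = 160 + (4 + 2*((2 + (0 - 5))/(1 + (0 - 5)))) = 160 + (4 + 2*((2 - 5)/(1 - 5))) = 160 + (4 + 2*(-3/(-4))) = 160 + (4 + 2*(-1/4*(-3))) = 160 + (4 + 2*(3/4)) = 160 + (4 + 3/2) = 160 + 11/2 = 331/2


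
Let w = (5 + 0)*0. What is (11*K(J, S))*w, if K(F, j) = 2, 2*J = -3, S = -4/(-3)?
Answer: 0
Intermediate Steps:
S = 4/3 (S = -4*(-⅓) = 4/3 ≈ 1.3333)
w = 0 (w = 5*0 = 0)
J = -3/2 (J = (½)*(-3) = -3/2 ≈ -1.5000)
(11*K(J, S))*w = (11*2)*0 = 22*0 = 0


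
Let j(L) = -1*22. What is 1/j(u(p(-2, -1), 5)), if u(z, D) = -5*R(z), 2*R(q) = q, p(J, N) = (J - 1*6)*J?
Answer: -1/22 ≈ -0.045455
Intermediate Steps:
p(J, N) = J*(-6 + J) (p(J, N) = (J - 6)*J = (-6 + J)*J = J*(-6 + J))
R(q) = q/2
u(z, D) = -5*z/2
j(L) = -22
1/j(u(p(-2, -1), 5)) = 1/(-22) = -1/22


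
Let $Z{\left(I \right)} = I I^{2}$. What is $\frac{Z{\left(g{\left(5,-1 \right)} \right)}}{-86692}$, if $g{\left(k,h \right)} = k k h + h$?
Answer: $\frac{4394}{21673} \approx 0.20274$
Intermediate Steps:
$g{\left(k,h \right)} = h + h k^{2}$ ($g{\left(k,h \right)} = k^{2} h + h = h k^{2} + h = h + h k^{2}$)
$Z{\left(I \right)} = I^{3}$
$\frac{Z{\left(g{\left(5,-1 \right)} \right)}}{-86692} = \frac{\left(- (1 + 5^{2})\right)^{3}}{-86692} = \left(- (1 + 25)\right)^{3} \left(- \frac{1}{86692}\right) = \left(\left(-1\right) 26\right)^{3} \left(- \frac{1}{86692}\right) = \left(-26\right)^{3} \left(- \frac{1}{86692}\right) = \left(-17576\right) \left(- \frac{1}{86692}\right) = \frac{4394}{21673}$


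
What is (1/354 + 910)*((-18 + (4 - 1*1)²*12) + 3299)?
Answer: 1091735849/354 ≈ 3.0840e+6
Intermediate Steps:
(1/354 + 910)*((-18 + (4 - 1*1)²*12) + 3299) = (1/354 + 910)*((-18 + (4 - 1)²*12) + 3299) = 322141*((-18 + 3²*12) + 3299)/354 = 322141*((-18 + 9*12) + 3299)/354 = 322141*((-18 + 108) + 3299)/354 = 322141*(90 + 3299)/354 = (322141/354)*3389 = 1091735849/354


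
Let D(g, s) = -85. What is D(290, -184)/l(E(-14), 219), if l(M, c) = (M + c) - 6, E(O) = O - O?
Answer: -85/213 ≈ -0.39906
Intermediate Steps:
E(O) = 0
l(M, c) = -6 + M + c
D(290, -184)/l(E(-14), 219) = -85/(-6 + 0 + 219) = -85/213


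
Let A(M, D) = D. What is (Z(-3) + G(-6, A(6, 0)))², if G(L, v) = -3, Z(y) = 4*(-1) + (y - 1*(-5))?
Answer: 25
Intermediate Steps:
Z(y) = 1 + y (Z(y) = -4 + (y + 5) = -4 + (5 + y) = 1 + y)
(Z(-3) + G(-6, A(6, 0)))² = ((1 - 3) - 3)² = (-2 - 3)² = (-5)² = 25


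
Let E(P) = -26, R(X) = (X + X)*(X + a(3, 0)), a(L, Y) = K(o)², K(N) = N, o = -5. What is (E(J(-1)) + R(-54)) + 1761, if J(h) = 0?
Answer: 4867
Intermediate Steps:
a(L, Y) = 25 (a(L, Y) = (-5)² = 25)
R(X) = 2*X*(25 + X) (R(X) = (X + X)*(X + 25) = (2*X)*(25 + X) = 2*X*(25 + X))
(E(J(-1)) + R(-54)) + 1761 = (-26 + 2*(-54)*(25 - 54)) + 1761 = (-26 + 2*(-54)*(-29)) + 1761 = (-26 + 3132) + 1761 = 3106 + 1761 = 4867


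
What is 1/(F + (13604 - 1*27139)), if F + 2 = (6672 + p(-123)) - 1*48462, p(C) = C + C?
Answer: -1/55573 ≈ -1.7994e-5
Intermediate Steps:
p(C) = 2*C
F = -42038 (F = -2 + ((6672 + 2*(-123)) - 1*48462) = -2 + ((6672 - 246) - 48462) = -2 + (6426 - 48462) = -2 - 42036 = -42038)
1/(F + (13604 - 1*27139)) = 1/(-42038 + (13604 - 1*27139)) = 1/(-42038 + (13604 - 27139)) = 1/(-42038 - 13535) = 1/(-55573) = -1/55573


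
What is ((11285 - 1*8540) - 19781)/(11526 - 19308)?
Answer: 8518/3891 ≈ 2.1892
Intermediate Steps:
((11285 - 1*8540) - 19781)/(11526 - 19308) = ((11285 - 8540) - 19781)/(-7782) = (2745 - 19781)*(-1/7782) = -17036*(-1/7782) = 8518/3891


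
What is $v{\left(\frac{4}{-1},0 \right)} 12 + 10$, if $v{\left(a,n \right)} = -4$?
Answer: $-38$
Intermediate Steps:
$v{\left(\frac{4}{-1},0 \right)} 12 + 10 = \left(-4\right) 12 + 10 = -48 + 10 = -38$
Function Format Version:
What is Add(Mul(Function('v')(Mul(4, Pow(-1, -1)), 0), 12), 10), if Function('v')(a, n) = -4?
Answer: -38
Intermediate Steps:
Add(Mul(Function('v')(Mul(4, Pow(-1, -1)), 0), 12), 10) = Add(Mul(-4, 12), 10) = Add(-48, 10) = -38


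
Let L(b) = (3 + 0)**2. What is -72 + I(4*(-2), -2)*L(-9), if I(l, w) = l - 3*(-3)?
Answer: -63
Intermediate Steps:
I(l, w) = 9 + l (I(l, w) = l + 9 = 9 + l)
L(b) = 9 (L(b) = 3**2 = 9)
-72 + I(4*(-2), -2)*L(-9) = -72 + (9 + 4*(-2))*9 = -72 + (9 - 8)*9 = -72 + 1*9 = -72 + 9 = -63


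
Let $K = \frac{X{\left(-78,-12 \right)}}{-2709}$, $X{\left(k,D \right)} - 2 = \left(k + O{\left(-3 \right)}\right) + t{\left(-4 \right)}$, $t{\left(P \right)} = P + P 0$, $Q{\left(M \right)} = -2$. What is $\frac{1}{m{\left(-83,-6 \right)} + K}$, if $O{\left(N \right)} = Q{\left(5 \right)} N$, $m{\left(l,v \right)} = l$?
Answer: $- \frac{2709}{224773} \approx -0.012052$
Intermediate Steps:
$t{\left(P \right)} = P$ ($t{\left(P \right)} = P + 0 = P$)
$O{\left(N \right)} = - 2 N$
$X{\left(k,D \right)} = 4 + k$ ($X{\left(k,D \right)} = 2 + \left(\left(k - -6\right) - 4\right) = 2 + \left(\left(k + 6\right) - 4\right) = 2 + \left(\left(6 + k\right) - 4\right) = 2 + \left(2 + k\right) = 4 + k$)
$K = \frac{74}{2709}$ ($K = \frac{4 - 78}{-2709} = \left(-74\right) \left(- \frac{1}{2709}\right) = \frac{74}{2709} \approx 0.027316$)
$\frac{1}{m{\left(-83,-6 \right)} + K} = \frac{1}{-83 + \frac{74}{2709}} = \frac{1}{- \frac{224773}{2709}} = - \frac{2709}{224773}$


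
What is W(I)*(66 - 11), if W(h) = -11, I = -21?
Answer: -605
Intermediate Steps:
W(I)*(66 - 11) = -11*(66 - 11) = -11*55 = -605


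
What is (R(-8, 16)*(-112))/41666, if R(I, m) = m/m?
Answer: -56/20833 ≈ -0.0026880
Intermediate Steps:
R(I, m) = 1
(R(-8, 16)*(-112))/41666 = (1*(-112))/41666 = -112*1/41666 = -56/20833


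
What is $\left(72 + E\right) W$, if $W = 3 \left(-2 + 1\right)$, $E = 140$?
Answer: $-636$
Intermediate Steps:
$W = -3$ ($W = 3 \left(-1\right) = -3$)
$\left(72 + E\right) W = \left(72 + 140\right) \left(-3\right) = 212 \left(-3\right) = -636$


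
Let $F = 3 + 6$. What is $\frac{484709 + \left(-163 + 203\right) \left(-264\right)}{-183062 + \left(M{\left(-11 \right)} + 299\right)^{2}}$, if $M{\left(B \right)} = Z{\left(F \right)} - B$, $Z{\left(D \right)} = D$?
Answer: $- \frac{474149}{81301} \approx -5.832$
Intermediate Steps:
$F = 9$
$M{\left(B \right)} = 9 - B$
$\frac{484709 + \left(-163 + 203\right) \left(-264\right)}{-183062 + \left(M{\left(-11 \right)} + 299\right)^{2}} = \frac{484709 + \left(-163 + 203\right) \left(-264\right)}{-183062 + \left(\left(9 - -11\right) + 299\right)^{2}} = \frac{484709 + 40 \left(-264\right)}{-183062 + \left(\left(9 + 11\right) + 299\right)^{2}} = \frac{484709 - 10560}{-183062 + \left(20 + 299\right)^{2}} = \frac{474149}{-183062 + 319^{2}} = \frac{474149}{-183062 + 101761} = \frac{474149}{-81301} = 474149 \left(- \frac{1}{81301}\right) = - \frac{474149}{81301}$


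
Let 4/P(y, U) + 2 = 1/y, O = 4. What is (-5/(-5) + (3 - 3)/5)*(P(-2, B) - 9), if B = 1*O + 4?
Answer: -53/5 ≈ -10.600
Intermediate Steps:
B = 8 (B = 1*4 + 4 = 4 + 4 = 8)
P(y, U) = 4/(-2 + 1/y)
(-5/(-5) + (3 - 3)/5)*(P(-2, B) - 9) = (-5/(-5) + (3 - 3)/5)*(-4*(-2)/(-1 + 2*(-2)) - 9) = (-5*(-⅕) + 0*(⅕))*(-4*(-2)/(-1 - 4) - 9) = (1 + 0)*(-4*(-2)/(-5) - 9) = 1*(-4*(-2)*(-⅕) - 9) = 1*(-8/5 - 9) = 1*(-53/5) = -53/5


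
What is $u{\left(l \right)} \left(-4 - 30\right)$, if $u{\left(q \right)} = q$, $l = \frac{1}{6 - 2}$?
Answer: $- \frac{17}{2} \approx -8.5$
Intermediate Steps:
$l = \frac{1}{4} \approx 0.25$
$u{\left(l \right)} \left(-4 - 30\right) = \frac{-4 - 30}{4} = \frac{1}{4} \left(-34\right) = - \frac{17}{2}$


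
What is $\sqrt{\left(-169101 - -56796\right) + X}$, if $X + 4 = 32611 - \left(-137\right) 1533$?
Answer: $\sqrt{130323} \approx 361.0$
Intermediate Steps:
$X = 242628$ ($X = -4 - \left(-32611 - 210021\right) = -4 + \left(32611 - -210021\right) = -4 + \left(32611 + 210021\right) = -4 + 242632 = 242628$)
$\sqrt{\left(-169101 - -56796\right) + X} = \sqrt{\left(-169101 - -56796\right) + 242628} = \sqrt{\left(-169101 + 56796\right) + 242628} = \sqrt{-112305 + 242628} = \sqrt{130323}$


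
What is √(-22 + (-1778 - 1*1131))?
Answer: I*√2931 ≈ 54.139*I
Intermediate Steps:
√(-22 + (-1778 - 1*1131)) = √(-22 + (-1778 - 1131)) = √(-22 - 2909) = √(-2931) = I*√2931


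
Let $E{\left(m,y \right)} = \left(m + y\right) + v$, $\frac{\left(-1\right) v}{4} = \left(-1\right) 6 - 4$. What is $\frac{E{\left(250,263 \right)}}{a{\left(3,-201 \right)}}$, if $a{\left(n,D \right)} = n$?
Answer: $\frac{553}{3} \approx 184.33$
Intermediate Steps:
$v = 40$ ($v = - 4 \left(\left(-1\right) 6 - 4\right) = - 4 \left(-6 - 4\right) = \left(-4\right) \left(-10\right) = 40$)
$E{\left(m,y \right)} = 40 + m + y$ ($E{\left(m,y \right)} = \left(m + y\right) + 40 = 40 + m + y$)
$\frac{E{\left(250,263 \right)}}{a{\left(3,-201 \right)}} = \frac{40 + 250 + 263}{3} = 553 \cdot \frac{1}{3} = \frac{553}{3}$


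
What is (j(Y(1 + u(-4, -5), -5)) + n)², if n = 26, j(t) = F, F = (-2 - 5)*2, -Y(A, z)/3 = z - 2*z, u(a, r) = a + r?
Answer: 144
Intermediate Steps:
Y(A, z) = 3*z (Y(A, z) = -3*(z - 2*z) = -(-3)*z = 3*z)
F = -14 (F = -7*2 = -14)
j(t) = -14
(j(Y(1 + u(-4, -5), -5)) + n)² = (-14 + 26)² = 12² = 144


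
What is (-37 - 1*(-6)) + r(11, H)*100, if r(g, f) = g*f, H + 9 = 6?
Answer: -3331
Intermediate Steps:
H = -3 (H = -9 + 6 = -3)
r(g, f) = f*g
(-37 - 1*(-6)) + r(11, H)*100 = (-37 - 1*(-6)) - 3*11*100 = (-37 + 6) - 33*100 = -31 - 3300 = -3331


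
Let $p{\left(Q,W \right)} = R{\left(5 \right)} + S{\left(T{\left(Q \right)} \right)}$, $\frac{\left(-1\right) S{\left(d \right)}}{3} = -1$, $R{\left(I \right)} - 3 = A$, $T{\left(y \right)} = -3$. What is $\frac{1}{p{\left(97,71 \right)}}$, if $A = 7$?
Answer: $\frac{1}{13} \approx 0.076923$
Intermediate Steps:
$R{\left(I \right)} = 10$ ($R{\left(I \right)} = 3 + 7 = 10$)
$S{\left(d \right)} = 3$ ($S{\left(d \right)} = \left(-3\right) \left(-1\right) = 3$)
$p{\left(Q,W \right)} = 13$ ($p{\left(Q,W \right)} = 10 + 3 = 13$)
$\frac{1}{p{\left(97,71 \right)}} = \frac{1}{13}$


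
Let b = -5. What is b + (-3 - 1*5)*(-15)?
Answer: 115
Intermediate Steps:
b + (-3 - 1*5)*(-15) = -5 + (-3 - 1*5)*(-15) = -5 + (-3 - 5)*(-15) = -5 - 8*(-15) = -5 + 120 = 115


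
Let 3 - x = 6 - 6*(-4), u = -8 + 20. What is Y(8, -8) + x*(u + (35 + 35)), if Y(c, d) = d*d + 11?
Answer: -2139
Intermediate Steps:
u = 12
Y(c, d) = 11 + d**2 (Y(c, d) = d**2 + 11 = 11 + d**2)
x = -27 (x = 3 - (6 - 6*(-4)) = 3 - (6 + 24) = 3 - 1*30 = 3 - 30 = -27)
Y(8, -8) + x*(u + (35 + 35)) = (11 + (-8)**2) - 27*(12 + (35 + 35)) = (11 + 64) - 27*(12 + 70) = 75 - 27*82 = 75 - 2214 = -2139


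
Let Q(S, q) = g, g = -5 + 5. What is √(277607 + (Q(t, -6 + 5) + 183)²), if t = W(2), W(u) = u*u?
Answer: 2*√77774 ≈ 557.76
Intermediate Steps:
W(u) = u²
t = 4 (t = 2² = 4)
g = 0
Q(S, q) = 0
√(277607 + (Q(t, -6 + 5) + 183)²) = √(277607 + (0 + 183)²) = √(277607 + 183²) = √(277607 + 33489) = √311096 = 2*√77774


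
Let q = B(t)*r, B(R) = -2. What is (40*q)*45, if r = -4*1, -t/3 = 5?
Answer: 14400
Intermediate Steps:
t = -15 (t = -3*5 = -15)
r = -4
q = 8 (q = -2*(-4) = 8)
(40*q)*45 = (40*8)*45 = 320*45 = 14400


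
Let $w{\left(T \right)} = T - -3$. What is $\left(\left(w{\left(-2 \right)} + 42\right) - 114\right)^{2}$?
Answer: $5041$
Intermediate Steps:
$w{\left(T \right)} = 3 + T$ ($w{\left(T \right)} = T + 3 = 3 + T$)
$\left(\left(w{\left(-2 \right)} + 42\right) - 114\right)^{2} = \left(\left(\left(3 - 2\right) + 42\right) - 114\right)^{2} = \left(\left(1 + 42\right) - 114\right)^{2} = \left(43 - 114\right)^{2} = \left(-71\right)^{2} = 5041$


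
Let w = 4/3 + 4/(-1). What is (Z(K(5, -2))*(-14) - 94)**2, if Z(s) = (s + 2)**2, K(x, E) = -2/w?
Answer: 2556801/64 ≈ 39950.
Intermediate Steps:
w = -8/3 (w = 4*(1/3) + 4*(-1) = 4/3 - 4 = -8/3 ≈ -2.6667)
K(x, E) = 3/4 (K(x, E) = -2/(-8/3) = -2*(-3/8) = 3/4)
Z(s) = (2 + s)**2
(Z(K(5, -2))*(-14) - 94)**2 = ((2 + 3/4)**2*(-14) - 94)**2 = ((11/4)**2*(-14) - 94)**2 = ((121/16)*(-14) - 94)**2 = (-847/8 - 94)**2 = (-1599/8)**2 = 2556801/64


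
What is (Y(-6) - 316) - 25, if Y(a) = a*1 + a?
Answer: -353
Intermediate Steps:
Y(a) = 2*a (Y(a) = a + a = 2*a)
(Y(-6) - 316) - 25 = (2*(-6) - 316) - 25 = (-12 - 316) - 25 = -328 - 25 = -353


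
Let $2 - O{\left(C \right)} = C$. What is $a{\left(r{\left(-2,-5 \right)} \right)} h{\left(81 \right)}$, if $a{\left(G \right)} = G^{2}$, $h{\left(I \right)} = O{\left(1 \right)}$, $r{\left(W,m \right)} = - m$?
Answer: $25$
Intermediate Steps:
$O{\left(C \right)} = 2 - C$
$h{\left(I \right)} = 1$ ($h{\left(I \right)} = 2 - 1 = 1$)
$a{\left(r{\left(-2,-5 \right)} \right)} h{\left(81 \right)} = \left(\left(-1\right) \left(-5\right)\right)^{2} \cdot 1 = 5^{2} \cdot 1 = 25 \cdot 1 = 25$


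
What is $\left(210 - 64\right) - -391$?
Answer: $537$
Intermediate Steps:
$\left(210 - 64\right) - -391 = \left(210 - 64\right) + 391 = 146 + 391 = 537$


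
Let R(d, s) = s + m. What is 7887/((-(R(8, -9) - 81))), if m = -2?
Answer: 7887/92 ≈ 85.728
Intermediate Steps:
R(d, s) = -2 + s (R(d, s) = s - 2 = -2 + s)
7887/((-(R(8, -9) - 81))) = 7887/((-((-2 - 9) - 81))) = 7887/((-(-11 - 81))) = 7887/((-1*(-92))) = 7887/92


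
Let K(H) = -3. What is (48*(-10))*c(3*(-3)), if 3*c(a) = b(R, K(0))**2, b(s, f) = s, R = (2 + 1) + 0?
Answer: -1440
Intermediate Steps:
R = 3 (R = 3 + 0 = 3)
c(a) = 3 (c(a) = (1/3)*3**2 = (1/3)*9 = 3)
(48*(-10))*c(3*(-3)) = (48*(-10))*3 = -480*3 = -1440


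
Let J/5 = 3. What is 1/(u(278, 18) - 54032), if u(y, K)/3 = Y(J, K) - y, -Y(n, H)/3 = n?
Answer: -1/55001 ≈ -1.8181e-5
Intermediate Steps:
J = 15 (J = 5*3 = 15)
Y(n, H) = -3*n
u(y, K) = -135 - 3*y (u(y, K) = 3*(-3*15 - y) = 3*(-45 - y) = -135 - 3*y)
1/(u(278, 18) - 54032) = 1/((-135 - 3*278) - 54032) = 1/((-135 - 834) - 54032) = 1/(-969 - 54032) = 1/(-55001) = -1/55001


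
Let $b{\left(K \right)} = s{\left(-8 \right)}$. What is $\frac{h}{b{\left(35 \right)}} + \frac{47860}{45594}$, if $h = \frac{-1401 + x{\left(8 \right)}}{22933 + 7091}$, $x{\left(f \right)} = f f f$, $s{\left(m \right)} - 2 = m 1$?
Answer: $\frac{481234717}{456304752} \approx 1.0546$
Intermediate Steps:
$s{\left(m \right)} = 2 + m$ ($s{\left(m \right)} = 2 + m 1 = 2 + m$)
$x{\left(f \right)} = f^{3}$ ($x{\left(f \right)} = f^{2} f = f^{3}$)
$b{\left(K \right)} = -6$ ($b{\left(K \right)} = 2 - 8 = -6$)
$h = - \frac{889}{30024}$ ($h = \frac{-1401 + 8^{3}}{22933 + 7091} = \frac{-1401 + 512}{30024} = \left(-889\right) \frac{1}{30024} = - \frac{889}{30024} \approx -0.02961$)
$\frac{h}{b{\left(35 \right)}} + \frac{47860}{45594} = - \frac{889}{30024 \left(-6\right)} + \frac{47860}{45594} = \left(- \frac{889}{30024}\right) \left(- \frac{1}{6}\right) + 47860 \cdot \frac{1}{45594} = \frac{889}{180144} + \frac{23930}{22797} = \frac{481234717}{456304752}$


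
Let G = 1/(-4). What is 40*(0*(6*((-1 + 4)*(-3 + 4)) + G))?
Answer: 0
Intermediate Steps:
G = -¼ ≈ -0.25000
40*(0*(6*((-1 + 4)*(-3 + 4)) + G)) = 40*(0*(6*((-1 + 4)*(-3 + 4)) - ¼)) = 40*(0*(6*(3*1) - ¼)) = 40*(0*(6*3 - ¼)) = 40*(0*(18 - ¼)) = 40*(0*(71/4)) = 40*0 = 0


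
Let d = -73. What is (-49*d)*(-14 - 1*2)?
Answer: -57232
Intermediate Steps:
(-49*d)*(-14 - 1*2) = (-49*(-73))*(-14 - 1*2) = 3577*(-14 - 2) = 3577*(-16) = -57232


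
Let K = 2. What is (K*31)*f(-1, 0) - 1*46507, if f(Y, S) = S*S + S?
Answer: -46507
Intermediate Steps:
f(Y, S) = S + S**2 (f(Y, S) = S**2 + S = S + S**2)
(K*31)*f(-1, 0) - 1*46507 = (2*31)*(0*(1 + 0)) - 1*46507 = 62*(0*1) - 46507 = 62*0 - 46507 = 0 - 46507 = -46507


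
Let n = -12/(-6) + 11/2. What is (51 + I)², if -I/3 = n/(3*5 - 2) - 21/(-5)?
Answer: 22724289/16900 ≈ 1344.6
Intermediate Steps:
n = 15/2 (n = -12*(-⅙) + 11*(½) = 2 + 11/2 = 15/2 ≈ 7.5000)
I = -1863/130 (I = -3*(15/(2*(3*5 - 2)) - 21/(-5)) = -3*(15/(2*(15 - 2)) - 21*(-⅕)) = -3*((15/2)/13 + 21/5) = -3*((15/2)*(1/13) + 21/5) = -3*(15/26 + 21/5) = -3*621/130 = -1863/130 ≈ -14.331)
(51 + I)² = (51 - 1863/130)² = (4767/130)² = 22724289/16900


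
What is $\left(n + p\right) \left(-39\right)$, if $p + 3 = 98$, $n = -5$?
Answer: $-3510$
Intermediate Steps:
$p = 95$ ($p = -3 + 98 = 95$)
$\left(n + p\right) \left(-39\right) = \left(-5 + 95\right) \left(-39\right) = 90 \left(-39\right) = -3510$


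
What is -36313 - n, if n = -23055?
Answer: -13258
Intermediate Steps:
-36313 - n = -36313 - 1*(-23055) = -36313 + 23055 = -13258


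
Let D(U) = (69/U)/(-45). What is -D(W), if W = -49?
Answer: -23/735 ≈ -0.031292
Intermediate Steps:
D(U) = -23/(15*U) (D(U) = (69/U)*(-1/45) = -23/(15*U))
-D(W) = -(-23)/(15*(-49)) = -(-23)*(-1)/(15*49) = -1*23/735 = -23/735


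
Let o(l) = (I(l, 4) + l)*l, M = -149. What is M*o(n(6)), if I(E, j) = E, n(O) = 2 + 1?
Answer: -2682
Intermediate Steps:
n(O) = 3
o(l) = 2*l² (o(l) = (l + l)*l = (2*l)*l = 2*l²)
M*o(n(6)) = -298*3² = -298*9 = -149*18 = -2682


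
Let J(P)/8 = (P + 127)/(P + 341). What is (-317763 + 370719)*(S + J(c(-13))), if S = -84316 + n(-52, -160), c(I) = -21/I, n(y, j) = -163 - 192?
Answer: -9985151889324/2227 ≈ -4.4837e+9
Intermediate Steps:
n(y, j) = -355
J(P) = 8*(127 + P)/(341 + P) (J(P) = 8*((P + 127)/(P + 341)) = 8*((127 + P)/(341 + P)) = 8*(127 + P)/(341 + P))
S = -84671 (S = -84316 - 355 = -84671)
(-317763 + 370719)*(S + J(c(-13))) = (-317763 + 370719)*(-84671 + 8*(127 - 21/(-13))/(341 - 21/(-13))) = 52956*(-84671 + 8*(127 - 21*(-1/13))/(341 - 21*(-1/13))) = 52956*(-84671 + 8*(127 + 21/13)/(341 + 21/13)) = 52956*(-84671 + 8*(1672/13)/(4454/13)) = 52956*(-84671 + 8*(13/4454)*(1672/13)) = 52956*(-84671 + 6688/2227) = 52956*(-188555629/2227) = -9985151889324/2227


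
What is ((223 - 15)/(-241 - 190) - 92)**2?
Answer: 1588819600/185761 ≈ 8553.0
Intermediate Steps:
((223 - 15)/(-241 - 190) - 92)**2 = (208/(-431) - 92)**2 = (208*(-1/431) - 92)**2 = (-208/431 - 92)**2 = (-39860/431)**2 = 1588819600/185761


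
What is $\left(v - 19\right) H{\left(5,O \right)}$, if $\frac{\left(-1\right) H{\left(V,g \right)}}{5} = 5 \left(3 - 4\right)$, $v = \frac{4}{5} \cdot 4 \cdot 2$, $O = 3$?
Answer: $-315$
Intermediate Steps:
$v = \frac{32}{5}$ ($v = 4 \cdot \frac{1}{5} \cdot 4 \cdot 2 = \frac{4}{5} \cdot 4 \cdot 2 = \frac{16}{5} \cdot 2 = \frac{32}{5} \approx 6.4$)
$H{\left(V,g \right)} = 25$ ($H{\left(V,g \right)} = - 5 \cdot 5 \left(3 - 4\right) = - 5 \cdot 5 \left(-1\right) = \left(-5\right) \left(-5\right) = 25$)
$\left(v - 19\right) H{\left(5,O \right)} = \left(\frac{32}{5} - 19\right) 25 = \left(- \frac{63}{5}\right) 25 = -315$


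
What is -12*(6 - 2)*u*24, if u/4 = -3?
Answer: 13824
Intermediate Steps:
u = -12 (u = 4*(-3) = -12)
-12*(6 - 2)*u*24 = -12*(6 - 2)*(-12)*24 = -48*(-12)*24 = -12*(-48)*24 = 576*24 = 13824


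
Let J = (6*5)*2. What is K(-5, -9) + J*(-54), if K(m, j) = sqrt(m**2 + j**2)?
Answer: -3240 + sqrt(106) ≈ -3229.7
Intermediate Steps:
K(m, j) = sqrt(j**2 + m**2)
J = 60 (J = 30*2 = 60)
K(-5, -9) + J*(-54) = sqrt((-9)**2 + (-5)**2) + 60*(-54) = sqrt(81 + 25) - 3240 = sqrt(106) - 3240 = -3240 + sqrt(106)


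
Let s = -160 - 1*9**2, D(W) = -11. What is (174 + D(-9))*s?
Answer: -39283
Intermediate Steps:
s = -241 (s = -160 - 1*81 = -160 - 81 = -241)
(174 + D(-9))*s = (174 - 11)*(-241) = 163*(-241) = -39283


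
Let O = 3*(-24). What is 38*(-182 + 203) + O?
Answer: 726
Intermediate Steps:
O = -72
38*(-182 + 203) + O = 38*(-182 + 203) - 72 = 38*21 - 72 = 798 - 72 = 726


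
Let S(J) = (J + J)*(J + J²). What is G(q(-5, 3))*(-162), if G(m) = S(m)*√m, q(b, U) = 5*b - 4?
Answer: 7629552*I*√29 ≈ 4.1086e+7*I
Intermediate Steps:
S(J) = 2*J*(J + J²) (S(J) = (2*J)*(J + J²) = 2*J*(J + J²))
q(b, U) = -4 + 5*b
G(m) = 2*m^(5/2)*(1 + m) (G(m) = (2*m²*(1 + m))*√m = 2*m^(5/2)*(1 + m))
G(q(-5, 3))*(-162) = (2*(-4 + 5*(-5))^(5/2)*(1 + (-4 + 5*(-5))))*(-162) = (2*(-4 - 25)^(5/2)*(1 + (-4 - 25)))*(-162) = (2*(-29)^(5/2)*(1 - 29))*(-162) = (2*(841*I*√29)*(-28))*(-162) = -47096*I*√29*(-162) = 7629552*I*√29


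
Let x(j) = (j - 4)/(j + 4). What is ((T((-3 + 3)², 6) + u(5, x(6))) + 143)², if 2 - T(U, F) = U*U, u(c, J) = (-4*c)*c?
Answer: 2025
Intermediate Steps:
x(j) = (-4 + j)/(4 + j)
u(c, J) = -4*c²
T(U, F) = 2 - U² (T(U, F) = 2 - U*U = 2 - U²)
((T((-3 + 3)², 6) + u(5, x(6))) + 143)² = (((2 - ((-3 + 3)²)²) - 4*5²) + 143)² = (((2 - (0²)²) - 4*25) + 143)² = (((2 - 1*0²) - 100) + 143)² = (((2 - 1*0) - 100) + 143)² = (((2 + 0) - 100) + 143)² = ((2 - 100) + 143)² = (-98 + 143)² = 45² = 2025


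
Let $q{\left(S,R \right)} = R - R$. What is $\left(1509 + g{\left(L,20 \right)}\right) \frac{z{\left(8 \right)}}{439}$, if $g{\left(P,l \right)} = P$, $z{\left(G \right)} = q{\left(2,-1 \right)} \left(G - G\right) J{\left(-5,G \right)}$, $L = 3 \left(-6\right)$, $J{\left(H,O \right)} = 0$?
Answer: $0$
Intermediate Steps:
$L = -18$
$q{\left(S,R \right)} = 0$
$z{\left(G \right)} = 0$ ($z{\left(G \right)} = 0 \left(G - G\right) 0 = 0 \cdot 0 \cdot 0 = 0 \cdot 0 = 0$)
$\left(1509 + g{\left(L,20 \right)}\right) \frac{z{\left(8 \right)}}{439} = \left(1509 - 18\right) \frac{0}{439} = 1491 \cdot 0 \cdot \frac{1}{439} = 1491 \cdot 0 = 0$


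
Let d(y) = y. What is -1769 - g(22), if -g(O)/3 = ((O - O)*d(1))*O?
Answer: -1769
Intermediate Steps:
g(O) = 0 (g(O) = -3*(O - O)*1*O = -3*0*1*O = -0*O = -3*0 = 0)
-1769 - g(22) = -1769 - 1*0 = -1769 + 0 = -1769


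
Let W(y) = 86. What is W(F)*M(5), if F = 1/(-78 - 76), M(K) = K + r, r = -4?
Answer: 86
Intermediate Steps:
M(K) = -4 + K (M(K) = K - 4 = -4 + K)
F = -1/154 (F = 1/(-154) = -1/154 ≈ -0.0064935)
W(F)*M(5) = 86*(-4 + 5) = 86*1 = 86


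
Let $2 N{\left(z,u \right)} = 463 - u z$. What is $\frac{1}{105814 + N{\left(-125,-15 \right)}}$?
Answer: $\frac{1}{105108} \approx 9.514 \cdot 10^{-6}$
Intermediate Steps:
$N{\left(z,u \right)} = \frac{463}{2} - \frac{u z}{2}$ ($N{\left(z,u \right)} = \frac{463 - u z}{2} = \frac{463}{2} - \frac{u z}{2}$)
$\frac{1}{105814 + N{\left(-125,-15 \right)}} = \frac{1}{105814 + \left(\frac{463}{2} - \left(- \frac{15}{2}\right) \left(-125\right)\right)} = \frac{1}{105814 + \left(\frac{463}{2} - \frac{1875}{2}\right)} = \frac{1}{105814 - 706} = \frac{1}{105108}$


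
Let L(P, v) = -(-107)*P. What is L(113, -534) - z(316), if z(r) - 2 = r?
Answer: 11773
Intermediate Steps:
z(r) = 2 + r
L(P, v) = 107*P
L(113, -534) - z(316) = 107*113 - (2 + 316) = 12091 - 1*318 = 12091 - 318 = 11773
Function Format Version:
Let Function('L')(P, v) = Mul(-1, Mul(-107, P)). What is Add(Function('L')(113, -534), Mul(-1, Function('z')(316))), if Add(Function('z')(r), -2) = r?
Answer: 11773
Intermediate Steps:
Function('z')(r) = Add(2, r)
Function('L')(P, v) = Mul(107, P)
Add(Function('L')(113, -534), Mul(-1, Function('z')(316))) = Add(Mul(107, 113), Mul(-1, Add(2, 316))) = Add(12091, Mul(-1, 318)) = Add(12091, -318) = 11773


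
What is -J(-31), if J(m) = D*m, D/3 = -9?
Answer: -837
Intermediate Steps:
D = -27 (D = 3*(-9) = -27)
J(m) = -27*m
-J(-31) = -(-27)*(-31) = -1*837 = -837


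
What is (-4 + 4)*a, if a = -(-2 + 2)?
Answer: 0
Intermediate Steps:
a = 0 (a = -1*0 = 0)
(-4 + 4)*a = (-4 + 4)*0 = 0*0 = 0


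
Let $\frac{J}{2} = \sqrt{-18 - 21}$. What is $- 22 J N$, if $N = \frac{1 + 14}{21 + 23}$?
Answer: $- 15 i \sqrt{39} \approx - 93.675 i$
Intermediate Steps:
$J = 2 i \sqrt{39}$ ($J = 2 \sqrt{-18 - 21} = 2 \sqrt{-39} = 2 i \sqrt{39} \approx 12.49 i$)
$N = \frac{15}{44} \approx 0.34091$
$- 22 J N = - 22 \cdot 2 i \sqrt{39} \cdot \frac{15}{44} = - 44 i \sqrt{39} \cdot \frac{15}{44} = - 15 i \sqrt{39}$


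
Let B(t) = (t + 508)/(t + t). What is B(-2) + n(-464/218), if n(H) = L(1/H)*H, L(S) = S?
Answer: -251/2 ≈ -125.50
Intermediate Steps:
B(t) = (508 + t)/(2*t) (B(t) = (508 + t)/((2*t)) = (508 + t)*(1/(2*t)) = (508 + t)/(2*t))
n(H) = 1 (n(H) = H/H = 1)
B(-2) + n(-464/218) = (1/2)*(508 - 2)/(-2) + 1 = (1/2)*(-1/2)*506 + 1 = -253/2 + 1 = -251/2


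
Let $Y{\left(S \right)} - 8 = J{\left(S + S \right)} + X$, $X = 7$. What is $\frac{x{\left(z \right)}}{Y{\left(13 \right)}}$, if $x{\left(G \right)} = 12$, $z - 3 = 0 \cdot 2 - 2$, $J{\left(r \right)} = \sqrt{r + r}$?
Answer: $\frac{180}{173} - \frac{24 \sqrt{13}}{173} \approx 0.54027$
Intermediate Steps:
$J{\left(r \right)} = \sqrt{2} \sqrt{r}$ ($J{\left(r \right)} = \sqrt{2 r} = \sqrt{2} \sqrt{r}$)
$Y{\left(S \right)} = 15 + 2 \sqrt{S}$ ($Y{\left(S \right)} = 8 + \left(\sqrt{2} \sqrt{S + S} + 7\right) = 8 + \left(\sqrt{2} \sqrt{2 S} + 7\right) = 8 + \left(\sqrt{2} \sqrt{2} \sqrt{S} + 7\right) = 8 + \left(2 \sqrt{S} + 7\right) = 8 + \left(7 + 2 \sqrt{S}\right) = 15 + 2 \sqrt{S}$)
$z = 1$ ($z = 3 + \left(0 \cdot 2 - 2\right) = 3 + \left(0 - 2\right) = 3 - 2 = 1$)
$\frac{x{\left(z \right)}}{Y{\left(13 \right)}} = \frac{12}{15 + 2 \sqrt{13}}$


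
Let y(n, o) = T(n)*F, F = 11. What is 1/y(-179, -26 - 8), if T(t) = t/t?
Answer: 1/11 ≈ 0.090909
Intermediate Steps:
T(t) = 1
y(n, o) = 11 (y(n, o) = 1*11 = 11)
1/y(-179, -26 - 8) = 1/11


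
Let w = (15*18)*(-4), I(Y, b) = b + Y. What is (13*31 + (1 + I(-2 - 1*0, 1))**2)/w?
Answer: -403/1080 ≈ -0.37315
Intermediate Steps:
I(Y, b) = Y + b
w = -1080 (w = 270*(-4) = -1080)
(13*31 + (1 + I(-2 - 1*0, 1))**2)/w = (13*31 + (1 + ((-2 - 1*0) + 1))**2)/(-1080) = (403 + (1 + ((-2 + 0) + 1))**2)*(-1/1080) = (403 + (1 + (-2 + 1))**2)*(-1/1080) = (403 + (1 - 1)**2)*(-1/1080) = (403 + 0**2)*(-1/1080) = (403 + 0)*(-1/1080) = 403*(-1/1080) = -403/1080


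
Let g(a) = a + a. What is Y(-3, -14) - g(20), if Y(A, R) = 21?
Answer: -19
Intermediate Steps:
g(a) = 2*a
Y(-3, -14) - g(20) = 21 - 2*20 = 21 - 1*40 = 21 - 40 = -19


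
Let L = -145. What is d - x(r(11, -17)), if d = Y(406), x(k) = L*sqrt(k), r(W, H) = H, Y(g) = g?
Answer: 406 + 145*I*sqrt(17) ≈ 406.0 + 597.85*I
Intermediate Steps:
x(k) = -145*sqrt(k)
d = 406
d - x(r(11, -17)) = 406 - (-145)*sqrt(-17) = 406 - (-145)*I*sqrt(17) = 406 + 145*I*sqrt(17)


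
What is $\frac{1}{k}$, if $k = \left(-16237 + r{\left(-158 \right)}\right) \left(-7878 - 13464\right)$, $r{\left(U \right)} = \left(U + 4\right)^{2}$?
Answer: $- \frac{1}{159616818} \approx -6.265 \cdot 10^{-9}$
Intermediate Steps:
$r{\left(U \right)} = \left(4 + U\right)^{2}$
$k = -159616818$ ($k = \left(-16237 + \left(4 - 158\right)^{2}\right) \left(-7878 - 13464\right) = \left(-16237 + \left(-154\right)^{2}\right) \left(-21342\right) = \left(-16237 + 23716\right) \left(-21342\right) = 7479 \left(-21342\right) = -159616818$)
$\frac{1}{k} = \frac{1}{-159616818} = - \frac{1}{159616818}$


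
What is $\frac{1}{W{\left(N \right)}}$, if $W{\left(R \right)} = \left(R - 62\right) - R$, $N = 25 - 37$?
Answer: $- \frac{1}{62} \approx -0.016129$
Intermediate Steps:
$N = -12$ ($N = 25 - 37 = -12$)
$W{\left(R \right)} = -62$ ($W{\left(R \right)} = \left(-62 + R\right) - R = -62$)
$\frac{1}{W{\left(N \right)}} = \frac{1}{-62} = - \frac{1}{62}$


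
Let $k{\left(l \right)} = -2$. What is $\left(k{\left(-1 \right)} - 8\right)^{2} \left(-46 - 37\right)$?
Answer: $-8300$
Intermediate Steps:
$\left(k{\left(-1 \right)} - 8\right)^{2} \left(-46 - 37\right) = \left(-2 - 8\right)^{2} \left(-46 - 37\right) = \left(-10\right)^{2} \left(-83\right) = 100 \left(-83\right) = -8300$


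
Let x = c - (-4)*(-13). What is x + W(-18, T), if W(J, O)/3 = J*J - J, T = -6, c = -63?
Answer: 911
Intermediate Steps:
W(J, O) = -3*J + 3*J² (W(J, O) = 3*(J*J - J) = 3*(J² - J) = -3*J + 3*J²)
x = -115 (x = -63 - (-4)*(-13) = -63 - 1*52 = -63 - 52 = -115)
x + W(-18, T) = -115 + 3*(-18)*(-1 - 18) = -115 + 3*(-18)*(-19) = -115 + 1026 = 911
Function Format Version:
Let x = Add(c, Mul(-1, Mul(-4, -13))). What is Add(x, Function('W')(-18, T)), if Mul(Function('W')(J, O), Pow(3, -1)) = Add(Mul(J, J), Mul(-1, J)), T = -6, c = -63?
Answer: 911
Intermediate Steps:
Function('W')(J, O) = Add(Mul(-3, J), Mul(3, Pow(J, 2))) (Function('W')(J, O) = Mul(3, Add(Mul(J, J), Mul(-1, J))) = Mul(3, Add(Pow(J, 2), Mul(-1, J))) = Add(Mul(-3, J), Mul(3, Pow(J, 2))))
x = -115 (x = Add(-63, Mul(-1, Mul(-4, -13))) = Add(-63, Mul(-1, 52)) = Add(-63, -52) = -115)
Add(x, Function('W')(-18, T)) = Add(-115, Mul(3, -18, Add(-1, -18))) = Add(-115, Mul(3, -18, -19)) = Add(-115, 1026) = 911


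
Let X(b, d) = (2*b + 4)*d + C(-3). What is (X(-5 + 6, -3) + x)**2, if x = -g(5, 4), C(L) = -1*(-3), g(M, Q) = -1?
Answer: 196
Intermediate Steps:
C(L) = 3
X(b, d) = 3 + d*(4 + 2*b) (X(b, d) = (2*b + 4)*d + 3 = (4 + 2*b)*d + 3 = d*(4 + 2*b) + 3 = 3 + d*(4 + 2*b))
x = 1 (x = -1*(-1) = 1)
(X(-5 + 6, -3) + x)**2 = ((3 + 4*(-3) + 2*(-5 + 6)*(-3)) + 1)**2 = ((3 - 12 + 2*1*(-3)) + 1)**2 = ((3 - 12 - 6) + 1)**2 = (-15 + 1)**2 = (-14)**2 = 196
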